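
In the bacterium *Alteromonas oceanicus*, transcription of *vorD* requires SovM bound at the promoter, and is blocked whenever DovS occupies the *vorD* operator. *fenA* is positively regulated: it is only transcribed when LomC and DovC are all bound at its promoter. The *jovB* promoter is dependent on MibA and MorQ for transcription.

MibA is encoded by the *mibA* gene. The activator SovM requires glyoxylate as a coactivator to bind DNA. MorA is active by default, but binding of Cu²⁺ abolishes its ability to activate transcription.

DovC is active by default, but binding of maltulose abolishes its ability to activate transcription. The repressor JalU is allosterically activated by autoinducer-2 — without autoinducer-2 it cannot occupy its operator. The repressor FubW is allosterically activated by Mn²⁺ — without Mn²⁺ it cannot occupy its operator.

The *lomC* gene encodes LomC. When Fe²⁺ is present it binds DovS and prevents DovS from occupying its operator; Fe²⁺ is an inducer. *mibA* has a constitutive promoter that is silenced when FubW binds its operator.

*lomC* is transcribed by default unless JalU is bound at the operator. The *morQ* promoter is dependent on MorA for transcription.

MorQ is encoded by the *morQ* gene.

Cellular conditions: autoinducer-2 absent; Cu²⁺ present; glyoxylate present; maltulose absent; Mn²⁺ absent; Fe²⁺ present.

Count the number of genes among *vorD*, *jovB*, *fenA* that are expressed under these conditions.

2

Glyoxylate is present, so SovM is active.
Fe²⁺ is present, so DovS is inactive.
No repressor is bound and SovM is active, so *vorD* is transcribed.
→ *vorD* is ON.
Mn²⁺ is absent, so FubW is inactive.
With no repressor bound, *mibA* is transcribed.
So MibA is produced and active.
Cu²⁺ is present, so MorA is inactive.
Required activator MorA is absent, so *morQ* is not transcribed.
So MorQ is not produced.
Required activator MorQ is absent, so *jovB* is not transcribed.
→ *jovB* is OFF.
Autoinducer-2 is absent, so JalU is inactive.
With no repressor bound, *lomC* is transcribed.
So LomC is produced and active.
Maltulose is absent, so DovC is active.
No repressor is bound and LomC and DovC are active, so *fenA* is transcribed.
→ *fenA* is ON.
2 of the 3 genes are transcribed.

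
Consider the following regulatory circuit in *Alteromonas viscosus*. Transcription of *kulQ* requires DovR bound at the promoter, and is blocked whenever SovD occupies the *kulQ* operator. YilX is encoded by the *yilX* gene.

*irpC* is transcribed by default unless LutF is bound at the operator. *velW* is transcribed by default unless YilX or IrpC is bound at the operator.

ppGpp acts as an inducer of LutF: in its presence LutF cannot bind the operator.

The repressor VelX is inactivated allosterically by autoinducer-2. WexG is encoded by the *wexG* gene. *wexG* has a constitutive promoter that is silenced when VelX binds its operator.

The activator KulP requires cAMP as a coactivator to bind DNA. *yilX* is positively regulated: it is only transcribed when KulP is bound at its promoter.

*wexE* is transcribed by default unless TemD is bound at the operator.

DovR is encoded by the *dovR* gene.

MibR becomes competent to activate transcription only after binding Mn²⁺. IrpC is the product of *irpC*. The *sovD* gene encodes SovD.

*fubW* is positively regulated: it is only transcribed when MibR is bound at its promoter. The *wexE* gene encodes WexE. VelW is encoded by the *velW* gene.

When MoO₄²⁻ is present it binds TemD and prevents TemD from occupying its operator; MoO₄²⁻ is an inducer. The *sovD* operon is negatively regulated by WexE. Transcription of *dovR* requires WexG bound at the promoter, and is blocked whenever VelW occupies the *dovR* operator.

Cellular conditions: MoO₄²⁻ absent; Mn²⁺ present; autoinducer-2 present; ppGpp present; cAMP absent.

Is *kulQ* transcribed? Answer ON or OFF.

cAMP is absent, so KulP is inactive.
Required activator KulP is absent, so *yilX* is not transcribed.
So YilX is not produced.
ppGpp is present, so LutF is inactive.
With no repressor bound, *irpC* is transcribed.
So IrpC is produced and active.
With repressor IrpC bound, *velW* is not transcribed.
So VelW is not produced.
Autoinducer-2 is present, so VelX is inactive.
With no repressor bound, *wexG* is transcribed.
So WexG is produced and active.
No repressor is bound and WexG is active, so *dovR* is transcribed.
So DovR is produced and active.
MoO₄²⁻ is absent, so TemD is active.
With repressor TemD bound, *wexE* is not transcribed.
So WexE is not produced.
With no repressor bound, *sovD* is transcribed.
So SovD is produced and active.
With repressor SovD bound, *kulQ* is not transcribed.

OFF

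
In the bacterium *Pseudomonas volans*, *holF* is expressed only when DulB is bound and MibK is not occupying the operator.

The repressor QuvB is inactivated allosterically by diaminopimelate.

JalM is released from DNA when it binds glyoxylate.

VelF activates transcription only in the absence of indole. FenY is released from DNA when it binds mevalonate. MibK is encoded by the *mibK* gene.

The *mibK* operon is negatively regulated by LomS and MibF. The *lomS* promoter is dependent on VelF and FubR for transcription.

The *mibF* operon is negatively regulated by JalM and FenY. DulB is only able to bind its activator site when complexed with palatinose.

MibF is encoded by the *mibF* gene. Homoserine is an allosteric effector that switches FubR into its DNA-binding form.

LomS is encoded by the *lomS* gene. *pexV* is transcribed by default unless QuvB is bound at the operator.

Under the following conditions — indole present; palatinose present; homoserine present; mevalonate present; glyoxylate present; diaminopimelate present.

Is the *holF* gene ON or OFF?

ON

Palatinose is present, so DulB is active.
Indole is present, so VelF is inactive.
Homoserine is present, so FubR is active.
Required activator VelF is absent, so *lomS* is not transcribed.
So LomS is not produced.
Glyoxylate is present, so JalM is inactive.
Mevalonate is present, so FenY is inactive.
With no repressor bound, *mibF* is transcribed.
So MibF is produced and active.
With repressor MibF bound, *mibK* is not transcribed.
So MibK is not produced.
No repressor is bound and DulB is active, so *holF* is transcribed.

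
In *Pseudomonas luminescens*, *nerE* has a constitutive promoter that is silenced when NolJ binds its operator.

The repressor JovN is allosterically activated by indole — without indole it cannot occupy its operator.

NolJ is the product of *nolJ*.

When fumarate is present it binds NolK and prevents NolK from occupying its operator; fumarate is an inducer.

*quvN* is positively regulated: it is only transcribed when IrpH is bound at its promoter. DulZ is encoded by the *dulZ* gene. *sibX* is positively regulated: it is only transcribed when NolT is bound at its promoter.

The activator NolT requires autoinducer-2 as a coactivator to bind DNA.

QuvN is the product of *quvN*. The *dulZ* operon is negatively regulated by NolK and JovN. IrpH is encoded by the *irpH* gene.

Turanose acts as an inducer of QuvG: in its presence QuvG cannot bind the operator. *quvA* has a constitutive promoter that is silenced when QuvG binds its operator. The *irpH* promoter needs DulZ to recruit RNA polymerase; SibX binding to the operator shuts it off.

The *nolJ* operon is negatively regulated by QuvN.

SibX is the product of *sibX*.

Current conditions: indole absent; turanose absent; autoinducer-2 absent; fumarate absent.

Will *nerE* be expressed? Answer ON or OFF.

OFF

Autoinducer-2 is absent, so NolT is inactive.
Required activator NolT is absent, so *sibX* is not transcribed.
So SibX is not produced.
Fumarate is absent, so NolK is active.
Indole is absent, so JovN is inactive.
With repressor NolK bound, *dulZ* is not transcribed.
So DulZ is not produced.
Required activator DulZ is absent, so *irpH* is not transcribed.
So IrpH is not produced.
Required activator IrpH is absent, so *quvN* is not transcribed.
So QuvN is not produced.
With no repressor bound, *nolJ* is transcribed.
So NolJ is produced and active.
With repressor NolJ bound, *nerE* is not transcribed.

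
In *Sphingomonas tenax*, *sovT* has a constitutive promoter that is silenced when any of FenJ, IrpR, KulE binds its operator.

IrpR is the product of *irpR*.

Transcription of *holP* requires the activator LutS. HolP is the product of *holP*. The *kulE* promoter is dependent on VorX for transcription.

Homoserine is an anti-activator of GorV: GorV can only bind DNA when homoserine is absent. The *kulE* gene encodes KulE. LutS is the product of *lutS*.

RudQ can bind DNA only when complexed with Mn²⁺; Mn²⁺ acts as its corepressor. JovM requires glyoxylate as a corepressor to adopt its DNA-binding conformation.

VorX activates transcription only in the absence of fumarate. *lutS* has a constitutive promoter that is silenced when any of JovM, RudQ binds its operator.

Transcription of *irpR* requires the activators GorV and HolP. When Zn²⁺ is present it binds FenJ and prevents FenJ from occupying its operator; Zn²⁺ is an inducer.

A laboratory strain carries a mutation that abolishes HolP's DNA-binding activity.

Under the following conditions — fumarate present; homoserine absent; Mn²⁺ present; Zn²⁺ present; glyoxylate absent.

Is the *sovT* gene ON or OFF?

ON

Zn²⁺ is present, so FenJ is inactive.
Homoserine is absent, so GorV is active.
HolP is non-functional in this strain, so it has no effect.
Required activator HolP is absent, so *irpR* is not transcribed.
So IrpR is not produced.
Fumarate is present, so VorX is inactive.
Required activator VorX is absent, so *kulE* is not transcribed.
So KulE is not produced.
With no repressor bound, *sovT* is transcribed.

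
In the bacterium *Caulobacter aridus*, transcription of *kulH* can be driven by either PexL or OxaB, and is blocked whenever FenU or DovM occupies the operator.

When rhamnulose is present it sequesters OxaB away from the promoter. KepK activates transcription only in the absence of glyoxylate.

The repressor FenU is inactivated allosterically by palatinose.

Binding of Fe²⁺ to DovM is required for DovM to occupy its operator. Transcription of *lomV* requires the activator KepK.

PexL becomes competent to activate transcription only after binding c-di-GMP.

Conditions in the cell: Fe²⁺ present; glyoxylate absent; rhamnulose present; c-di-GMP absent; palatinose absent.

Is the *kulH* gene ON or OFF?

OFF

Palatinose is absent, so FenU is active.
Fe²⁺ is present, so DovM is active.
c-di-GMP is absent, so PexL is inactive.
Rhamnulose is present, so OxaB is inactive.
With repressor FenU bound, *kulH* is not transcribed.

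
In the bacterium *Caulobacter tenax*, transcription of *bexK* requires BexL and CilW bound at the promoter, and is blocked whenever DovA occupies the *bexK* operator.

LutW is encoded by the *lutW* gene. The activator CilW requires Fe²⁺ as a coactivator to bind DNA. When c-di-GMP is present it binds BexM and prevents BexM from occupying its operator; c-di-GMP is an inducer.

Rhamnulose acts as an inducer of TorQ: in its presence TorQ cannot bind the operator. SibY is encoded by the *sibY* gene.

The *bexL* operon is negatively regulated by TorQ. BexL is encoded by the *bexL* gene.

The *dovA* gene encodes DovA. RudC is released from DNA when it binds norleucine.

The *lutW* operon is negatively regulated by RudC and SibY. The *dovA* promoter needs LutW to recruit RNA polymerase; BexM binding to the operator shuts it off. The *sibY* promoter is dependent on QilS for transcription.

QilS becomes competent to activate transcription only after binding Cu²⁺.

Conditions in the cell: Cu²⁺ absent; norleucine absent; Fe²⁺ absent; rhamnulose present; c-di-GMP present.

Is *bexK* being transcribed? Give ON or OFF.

Rhamnulose is present, so TorQ is inactive.
With no repressor bound, *bexL* is transcribed.
So BexL is produced and active.
Norleucine is absent, so RudC is active.
Cu²⁺ is absent, so QilS is inactive.
Required activator QilS is absent, so *sibY* is not transcribed.
So SibY is not produced.
With repressor RudC bound, *lutW* is not transcribed.
So LutW is not produced.
c-di-GMP is present, so BexM is inactive.
Required activator LutW is absent, so *dovA* is not transcribed.
So DovA is not produced.
Fe²⁺ is absent, so CilW is inactive.
Required activator CilW is absent, so *bexK* is not transcribed.

OFF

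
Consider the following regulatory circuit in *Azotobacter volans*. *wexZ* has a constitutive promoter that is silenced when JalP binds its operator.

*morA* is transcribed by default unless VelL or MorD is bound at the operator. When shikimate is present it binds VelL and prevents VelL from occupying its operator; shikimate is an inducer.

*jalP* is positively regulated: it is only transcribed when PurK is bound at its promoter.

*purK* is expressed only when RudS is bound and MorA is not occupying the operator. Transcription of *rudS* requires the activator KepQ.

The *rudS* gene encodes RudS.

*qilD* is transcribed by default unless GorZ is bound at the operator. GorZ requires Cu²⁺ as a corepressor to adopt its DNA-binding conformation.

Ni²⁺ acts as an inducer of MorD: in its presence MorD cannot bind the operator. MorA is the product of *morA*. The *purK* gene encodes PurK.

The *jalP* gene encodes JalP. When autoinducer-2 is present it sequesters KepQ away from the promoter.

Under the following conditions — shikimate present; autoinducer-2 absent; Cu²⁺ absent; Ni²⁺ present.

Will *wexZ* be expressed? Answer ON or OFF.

Shikimate is present, so VelL is inactive.
Ni²⁺ is present, so MorD is inactive.
With no repressor bound, *morA* is transcribed.
So MorA is produced and active.
Autoinducer-2 is absent, so KepQ is active.
No repressor is bound and KepQ is active, so *rudS* is transcribed.
So RudS is produced and active.
With repressor MorA bound, *purK* is not transcribed.
So PurK is not produced.
Required activator PurK is absent, so *jalP* is not transcribed.
So JalP is not produced.
With no repressor bound, *wexZ* is transcribed.

ON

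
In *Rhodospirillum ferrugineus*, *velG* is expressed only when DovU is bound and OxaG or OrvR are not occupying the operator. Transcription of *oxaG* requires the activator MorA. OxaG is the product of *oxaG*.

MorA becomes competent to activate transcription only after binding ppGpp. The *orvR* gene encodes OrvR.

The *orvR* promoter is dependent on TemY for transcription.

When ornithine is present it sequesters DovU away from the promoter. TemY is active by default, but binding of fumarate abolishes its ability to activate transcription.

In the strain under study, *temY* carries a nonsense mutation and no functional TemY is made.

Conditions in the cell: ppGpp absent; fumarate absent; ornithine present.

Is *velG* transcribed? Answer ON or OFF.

ppGpp is absent, so MorA is inactive.
Required activator MorA is absent, so *oxaG* is not transcribed.
So OxaG is not produced.
Ornithine is present, so DovU is inactive.
TemY is non-functional in this strain, so it has no effect.
Required activator TemY is absent, so *orvR* is not transcribed.
So OrvR is not produced.
Required activator DovU is absent, so *velG* is not transcribed.

OFF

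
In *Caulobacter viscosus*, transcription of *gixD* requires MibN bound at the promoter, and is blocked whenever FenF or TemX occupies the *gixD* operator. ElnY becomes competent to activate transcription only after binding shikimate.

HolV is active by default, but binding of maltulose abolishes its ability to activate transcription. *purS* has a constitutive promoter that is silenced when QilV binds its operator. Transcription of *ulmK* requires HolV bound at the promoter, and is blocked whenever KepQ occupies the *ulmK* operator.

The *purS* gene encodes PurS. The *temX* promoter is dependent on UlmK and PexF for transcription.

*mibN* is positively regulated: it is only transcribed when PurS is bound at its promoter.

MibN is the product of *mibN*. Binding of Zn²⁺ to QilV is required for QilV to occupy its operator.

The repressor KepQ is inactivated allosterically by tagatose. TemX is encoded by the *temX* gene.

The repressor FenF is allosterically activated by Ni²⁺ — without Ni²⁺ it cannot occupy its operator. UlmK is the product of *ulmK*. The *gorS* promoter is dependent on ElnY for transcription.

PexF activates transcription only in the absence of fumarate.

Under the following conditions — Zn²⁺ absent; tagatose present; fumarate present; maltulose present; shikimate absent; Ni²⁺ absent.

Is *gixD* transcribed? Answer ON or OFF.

ON

Ni²⁺ is absent, so FenF is inactive.
Maltulose is present, so HolV is inactive.
Tagatose is present, so KepQ is inactive.
Required activator HolV is absent, so *ulmK* is not transcribed.
So UlmK is not produced.
Fumarate is present, so PexF is inactive.
Required activator UlmK is absent, so *temX* is not transcribed.
So TemX is not produced.
Zn²⁺ is absent, so QilV is inactive.
With no repressor bound, *purS* is transcribed.
So PurS is produced and active.
No repressor is bound and PurS is active, so *mibN* is transcribed.
So MibN is produced and active.
No repressor is bound and MibN is active, so *gixD* is transcribed.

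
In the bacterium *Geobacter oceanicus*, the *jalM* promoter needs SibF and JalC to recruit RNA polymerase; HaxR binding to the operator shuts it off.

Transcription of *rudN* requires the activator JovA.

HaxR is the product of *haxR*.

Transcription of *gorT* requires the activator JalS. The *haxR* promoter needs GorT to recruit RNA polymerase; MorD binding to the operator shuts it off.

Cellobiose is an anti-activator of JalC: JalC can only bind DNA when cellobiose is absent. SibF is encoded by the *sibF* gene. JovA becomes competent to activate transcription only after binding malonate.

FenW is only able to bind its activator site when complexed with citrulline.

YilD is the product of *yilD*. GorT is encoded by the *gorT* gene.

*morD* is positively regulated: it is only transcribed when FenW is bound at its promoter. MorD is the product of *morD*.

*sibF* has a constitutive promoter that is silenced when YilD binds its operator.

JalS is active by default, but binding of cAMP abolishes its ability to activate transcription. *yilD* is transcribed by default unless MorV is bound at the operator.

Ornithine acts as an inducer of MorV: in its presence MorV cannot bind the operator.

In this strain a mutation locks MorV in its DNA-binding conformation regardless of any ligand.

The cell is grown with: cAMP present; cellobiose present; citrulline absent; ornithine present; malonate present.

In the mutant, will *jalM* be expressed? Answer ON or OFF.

cAMP is present, so JalS is inactive.
Required activator JalS is absent, so *gorT* is not transcribed.
So GorT is not produced.
Citrulline is absent, so FenW is inactive.
Required activator FenW is absent, so *morD* is not transcribed.
So MorD is not produced.
Required activator GorT is absent, so *haxR* is not transcribed.
So HaxR is not produced.
MorV is constitutively active in this strain.
With repressor MorV bound, *yilD* is not transcribed.
So YilD is not produced.
With no repressor bound, *sibF* is transcribed.
So SibF is produced and active.
Cellobiose is present, so JalC is inactive.
Required activator JalC is absent, so *jalM* is not transcribed.

OFF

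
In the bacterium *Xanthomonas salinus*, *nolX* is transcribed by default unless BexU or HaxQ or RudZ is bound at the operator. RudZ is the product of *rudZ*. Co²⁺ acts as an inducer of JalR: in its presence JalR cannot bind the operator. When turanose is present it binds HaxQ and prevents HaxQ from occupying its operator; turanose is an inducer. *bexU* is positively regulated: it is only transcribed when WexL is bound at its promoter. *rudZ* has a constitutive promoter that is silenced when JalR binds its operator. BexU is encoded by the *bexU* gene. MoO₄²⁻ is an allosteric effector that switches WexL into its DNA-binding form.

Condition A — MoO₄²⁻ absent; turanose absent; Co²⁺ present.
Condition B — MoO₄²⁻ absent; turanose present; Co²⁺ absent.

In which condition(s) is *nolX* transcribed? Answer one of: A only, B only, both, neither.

B only

Condition A:
MoO₄²⁻ is absent, so WexL is inactive.
Required activator WexL is absent, so *bexU* is not transcribed.
So BexU is not produced.
Turanose is absent, so HaxQ is active.
Co²⁺ is present, so JalR is inactive.
With no repressor bound, *rudZ* is transcribed.
So RudZ is produced and active.
With repressor HaxQ bound, *nolX* is not transcribed.
→ *nolX* is OFF in A.
Condition B:
MoO₄²⁻ is absent, so WexL is inactive.
Required activator WexL is absent, so *bexU* is not transcribed.
So BexU is not produced.
Turanose is present, so HaxQ is inactive.
Co²⁺ is absent, so JalR is active.
With repressor JalR bound, *rudZ* is not transcribed.
So RudZ is not produced.
With no repressor bound, *nolX* is transcribed.
→ *nolX* is ON in B.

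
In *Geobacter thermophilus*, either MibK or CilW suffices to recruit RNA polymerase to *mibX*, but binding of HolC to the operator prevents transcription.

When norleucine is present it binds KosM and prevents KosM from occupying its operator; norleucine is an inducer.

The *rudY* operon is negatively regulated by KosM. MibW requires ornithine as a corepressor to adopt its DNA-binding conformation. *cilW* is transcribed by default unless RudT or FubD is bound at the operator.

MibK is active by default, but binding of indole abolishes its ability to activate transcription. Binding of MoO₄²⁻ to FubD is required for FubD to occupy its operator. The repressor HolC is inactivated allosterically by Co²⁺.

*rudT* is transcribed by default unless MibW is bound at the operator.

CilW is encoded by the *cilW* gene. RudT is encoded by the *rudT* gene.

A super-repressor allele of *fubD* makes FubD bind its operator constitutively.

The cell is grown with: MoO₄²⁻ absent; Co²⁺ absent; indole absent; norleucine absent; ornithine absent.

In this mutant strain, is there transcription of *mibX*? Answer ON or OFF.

Indole is absent, so MibK is active.
Co²⁺ is absent, so HolC is active.
Ornithine is absent, so MibW is inactive.
With no repressor bound, *rudT* is transcribed.
So RudT is produced and active.
FubD is constitutively active in this strain.
With repressor RudT bound, *cilW* is not transcribed.
So CilW is not produced.
With repressor HolC bound, *mibX* is not transcribed.

OFF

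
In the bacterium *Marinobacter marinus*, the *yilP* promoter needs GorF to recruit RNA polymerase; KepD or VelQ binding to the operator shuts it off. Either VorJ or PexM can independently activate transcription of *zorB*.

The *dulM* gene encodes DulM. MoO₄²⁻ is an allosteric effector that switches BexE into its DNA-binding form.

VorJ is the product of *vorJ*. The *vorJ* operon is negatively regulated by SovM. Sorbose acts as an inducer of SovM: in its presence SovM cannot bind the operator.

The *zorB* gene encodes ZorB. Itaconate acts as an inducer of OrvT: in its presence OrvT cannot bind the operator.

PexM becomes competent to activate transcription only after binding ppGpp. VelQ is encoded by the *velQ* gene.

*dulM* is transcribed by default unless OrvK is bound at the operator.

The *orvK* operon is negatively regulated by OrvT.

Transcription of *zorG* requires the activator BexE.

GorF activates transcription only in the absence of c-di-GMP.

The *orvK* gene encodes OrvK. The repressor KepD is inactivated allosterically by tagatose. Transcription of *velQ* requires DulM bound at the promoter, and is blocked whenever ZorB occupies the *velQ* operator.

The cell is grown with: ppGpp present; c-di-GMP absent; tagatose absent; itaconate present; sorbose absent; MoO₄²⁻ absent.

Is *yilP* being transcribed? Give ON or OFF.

Tagatose is absent, so KepD is active.
Itaconate is present, so OrvT is inactive.
With no repressor bound, *orvK* is transcribed.
So OrvK is produced and active.
With repressor OrvK bound, *dulM* is not transcribed.
So DulM is not produced.
Sorbose is absent, so SovM is active.
With repressor SovM bound, *vorJ* is not transcribed.
So VorJ is not produced.
ppGpp is present, so PexM is active.
Activator PexM is present, so *zorB* is transcribed.
So ZorB is produced and active.
With repressor ZorB bound, *velQ* is not transcribed.
So VelQ is not produced.
c-di-GMP is absent, so GorF is active.
With repressor KepD bound, *yilP* is not transcribed.

OFF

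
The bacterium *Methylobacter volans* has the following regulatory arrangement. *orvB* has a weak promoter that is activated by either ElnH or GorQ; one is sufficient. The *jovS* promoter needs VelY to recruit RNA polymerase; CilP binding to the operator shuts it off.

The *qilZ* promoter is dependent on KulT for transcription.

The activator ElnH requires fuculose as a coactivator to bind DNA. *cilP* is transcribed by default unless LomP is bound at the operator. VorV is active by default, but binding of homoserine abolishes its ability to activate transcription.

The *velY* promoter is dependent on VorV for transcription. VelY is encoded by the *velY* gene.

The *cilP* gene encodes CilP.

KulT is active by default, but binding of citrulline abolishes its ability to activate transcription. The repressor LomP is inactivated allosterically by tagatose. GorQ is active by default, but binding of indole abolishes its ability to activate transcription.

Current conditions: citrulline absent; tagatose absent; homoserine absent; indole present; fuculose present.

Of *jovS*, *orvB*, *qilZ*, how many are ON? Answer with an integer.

3

Tagatose is absent, so LomP is active.
With repressor LomP bound, *cilP* is not transcribed.
So CilP is not produced.
Homoserine is absent, so VorV is active.
No repressor is bound and VorV is active, so *velY* is transcribed.
So VelY is produced and active.
No repressor is bound and VelY is active, so *jovS* is transcribed.
→ *jovS* is ON.
Fuculose is present, so ElnH is active.
Indole is present, so GorQ is inactive.
Activator ElnH is present, so *orvB* is transcribed.
→ *orvB* is ON.
Citrulline is absent, so KulT is active.
No repressor is bound and KulT is active, so *qilZ* is transcribed.
→ *qilZ* is ON.
3 of the 3 genes are transcribed.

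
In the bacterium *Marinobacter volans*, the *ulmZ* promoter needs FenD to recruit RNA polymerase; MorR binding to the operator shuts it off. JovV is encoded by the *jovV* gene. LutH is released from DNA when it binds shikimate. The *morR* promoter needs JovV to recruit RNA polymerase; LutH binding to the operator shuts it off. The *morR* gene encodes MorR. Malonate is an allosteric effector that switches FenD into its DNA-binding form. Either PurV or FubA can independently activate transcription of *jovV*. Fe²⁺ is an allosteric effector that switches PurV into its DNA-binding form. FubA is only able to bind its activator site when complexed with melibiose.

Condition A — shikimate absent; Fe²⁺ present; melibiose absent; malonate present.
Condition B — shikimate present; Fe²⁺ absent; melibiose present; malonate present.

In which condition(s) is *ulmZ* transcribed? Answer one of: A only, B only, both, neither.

Condition A:
Shikimate is absent, so LutH is active.
Fe²⁺ is present, so PurV is active.
Melibiose is absent, so FubA is inactive.
Activator PurV is present, so *jovV* is transcribed.
So JovV is produced and active.
With repressor LutH bound, *morR* is not transcribed.
So MorR is not produced.
Malonate is present, so FenD is active.
No repressor is bound and FenD is active, so *ulmZ* is transcribed.
→ *ulmZ* is ON in A.
Condition B:
Shikimate is present, so LutH is inactive.
Fe²⁺ is absent, so PurV is inactive.
Melibiose is present, so FubA is active.
Activator FubA is present, so *jovV* is transcribed.
So JovV is produced and active.
No repressor is bound and JovV is active, so *morR* is transcribed.
So MorR is produced and active.
Malonate is present, so FenD is active.
With repressor MorR bound, *ulmZ* is not transcribed.
→ *ulmZ* is OFF in B.

A only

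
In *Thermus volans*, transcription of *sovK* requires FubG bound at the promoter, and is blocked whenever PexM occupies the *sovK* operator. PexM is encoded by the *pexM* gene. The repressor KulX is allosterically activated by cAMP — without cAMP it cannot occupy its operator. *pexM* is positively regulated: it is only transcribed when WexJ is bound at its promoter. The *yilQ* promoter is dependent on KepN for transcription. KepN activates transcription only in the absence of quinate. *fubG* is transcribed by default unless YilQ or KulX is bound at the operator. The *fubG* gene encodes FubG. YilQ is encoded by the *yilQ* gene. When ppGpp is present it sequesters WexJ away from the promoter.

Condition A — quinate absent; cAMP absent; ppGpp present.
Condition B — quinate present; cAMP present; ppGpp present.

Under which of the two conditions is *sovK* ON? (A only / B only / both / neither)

neither

Condition A:
Quinate is absent, so KepN is active.
No repressor is bound and KepN is active, so *yilQ* is transcribed.
So YilQ is produced and active.
cAMP is absent, so KulX is inactive.
With repressor YilQ bound, *fubG* is not transcribed.
So FubG is not produced.
ppGpp is present, so WexJ is inactive.
Required activator WexJ is absent, so *pexM* is not transcribed.
So PexM is not produced.
Required activator FubG is absent, so *sovK* is not transcribed.
→ *sovK* is OFF in A.
Condition B:
Quinate is present, so KepN is inactive.
Required activator KepN is absent, so *yilQ* is not transcribed.
So YilQ is not produced.
cAMP is present, so KulX is active.
With repressor KulX bound, *fubG* is not transcribed.
So FubG is not produced.
ppGpp is present, so WexJ is inactive.
Required activator WexJ is absent, so *pexM* is not transcribed.
So PexM is not produced.
Required activator FubG is absent, so *sovK* is not transcribed.
→ *sovK* is OFF in B.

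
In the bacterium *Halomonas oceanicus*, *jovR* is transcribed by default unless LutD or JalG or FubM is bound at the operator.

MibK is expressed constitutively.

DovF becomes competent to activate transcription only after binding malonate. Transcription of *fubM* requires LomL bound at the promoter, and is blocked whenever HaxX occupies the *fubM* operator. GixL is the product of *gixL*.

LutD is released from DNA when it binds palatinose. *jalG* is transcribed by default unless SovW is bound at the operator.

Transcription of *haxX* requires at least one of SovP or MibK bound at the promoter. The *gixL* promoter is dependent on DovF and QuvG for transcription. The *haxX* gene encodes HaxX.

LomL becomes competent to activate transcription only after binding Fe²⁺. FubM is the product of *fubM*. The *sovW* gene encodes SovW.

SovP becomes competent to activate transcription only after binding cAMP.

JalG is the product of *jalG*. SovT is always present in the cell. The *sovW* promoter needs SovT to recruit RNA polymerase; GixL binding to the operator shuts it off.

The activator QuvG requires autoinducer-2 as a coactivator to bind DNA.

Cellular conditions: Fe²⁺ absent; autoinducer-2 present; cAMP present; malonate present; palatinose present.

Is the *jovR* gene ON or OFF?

OFF

Palatinose is present, so LutD is inactive.
Malonate is present, so DovF is active.
Autoinducer-2 is present, so QuvG is active.
No repressor is bound and DovF and QuvG are active, so *gixL* is transcribed.
So GixL is produced and active.
SovT is produced constitutively and is active.
With repressor GixL bound, *sovW* is not transcribed.
So SovW is not produced.
With no repressor bound, *jalG* is transcribed.
So JalG is produced and active.
cAMP is present, so SovP is active.
MibK is produced constitutively and is active.
Activator SovP is present, so *haxX* is transcribed.
So HaxX is produced and active.
Fe²⁺ is absent, so LomL is inactive.
With repressor HaxX bound, *fubM* is not transcribed.
So FubM is not produced.
With repressor JalG bound, *jovR* is not transcribed.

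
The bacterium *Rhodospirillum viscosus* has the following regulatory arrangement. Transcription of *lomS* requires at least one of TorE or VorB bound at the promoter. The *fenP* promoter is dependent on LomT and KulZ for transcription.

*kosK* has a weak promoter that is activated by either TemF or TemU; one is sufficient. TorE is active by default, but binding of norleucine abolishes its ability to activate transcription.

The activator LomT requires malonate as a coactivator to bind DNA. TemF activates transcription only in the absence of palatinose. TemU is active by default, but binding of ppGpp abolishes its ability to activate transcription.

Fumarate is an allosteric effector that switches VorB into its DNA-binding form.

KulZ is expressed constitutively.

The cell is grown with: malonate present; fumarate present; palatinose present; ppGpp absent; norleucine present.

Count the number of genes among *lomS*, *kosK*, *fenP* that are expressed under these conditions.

Norleucine is present, so TorE is inactive.
Fumarate is present, so VorB is active.
Activator VorB is present, so *lomS* is transcribed.
→ *lomS* is ON.
Palatinose is present, so TemF is inactive.
ppGpp is absent, so TemU is active.
Activator TemU is present, so *kosK* is transcribed.
→ *kosK* is ON.
Malonate is present, so LomT is active.
KulZ is produced constitutively and is active.
No repressor is bound and LomT and KulZ are active, so *fenP* is transcribed.
→ *fenP* is ON.
3 of the 3 genes are transcribed.

3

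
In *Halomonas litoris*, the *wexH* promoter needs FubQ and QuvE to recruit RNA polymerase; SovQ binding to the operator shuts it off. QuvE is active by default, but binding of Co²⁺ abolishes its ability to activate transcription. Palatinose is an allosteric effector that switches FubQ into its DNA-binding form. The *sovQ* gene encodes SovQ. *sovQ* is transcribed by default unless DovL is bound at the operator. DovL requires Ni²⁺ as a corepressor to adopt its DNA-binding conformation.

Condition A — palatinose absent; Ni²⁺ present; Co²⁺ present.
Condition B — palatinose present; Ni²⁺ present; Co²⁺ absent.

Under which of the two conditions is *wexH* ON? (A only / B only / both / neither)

B only

Condition A:
Palatinose is absent, so FubQ is inactive.
Ni²⁺ is present, so DovL is active.
With repressor DovL bound, *sovQ* is not transcribed.
So SovQ is not produced.
Co²⁺ is present, so QuvE is inactive.
Required activator FubQ is absent, so *wexH* is not transcribed.
→ *wexH* is OFF in A.
Condition B:
Palatinose is present, so FubQ is active.
Ni²⁺ is present, so DovL is active.
With repressor DovL bound, *sovQ* is not transcribed.
So SovQ is not produced.
Co²⁺ is absent, so QuvE is active.
No repressor is bound and FubQ and QuvE are active, so *wexH* is transcribed.
→ *wexH* is ON in B.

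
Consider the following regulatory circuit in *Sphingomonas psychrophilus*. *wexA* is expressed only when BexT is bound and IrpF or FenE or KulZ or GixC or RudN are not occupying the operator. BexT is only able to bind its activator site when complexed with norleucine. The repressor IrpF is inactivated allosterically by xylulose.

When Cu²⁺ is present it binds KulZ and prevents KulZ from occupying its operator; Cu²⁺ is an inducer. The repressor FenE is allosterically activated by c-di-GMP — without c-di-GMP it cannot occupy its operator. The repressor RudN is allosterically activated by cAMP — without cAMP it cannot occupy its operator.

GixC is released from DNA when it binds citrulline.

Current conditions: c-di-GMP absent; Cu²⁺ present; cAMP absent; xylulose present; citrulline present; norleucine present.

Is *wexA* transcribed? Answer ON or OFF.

Xylulose is present, so IrpF is inactive.
c-di-GMP is absent, so FenE is inactive.
Cu²⁺ is present, so KulZ is inactive.
Norleucine is present, so BexT is active.
Citrulline is present, so GixC is inactive.
cAMP is absent, so RudN is inactive.
No repressor is bound and BexT is active, so *wexA* is transcribed.

ON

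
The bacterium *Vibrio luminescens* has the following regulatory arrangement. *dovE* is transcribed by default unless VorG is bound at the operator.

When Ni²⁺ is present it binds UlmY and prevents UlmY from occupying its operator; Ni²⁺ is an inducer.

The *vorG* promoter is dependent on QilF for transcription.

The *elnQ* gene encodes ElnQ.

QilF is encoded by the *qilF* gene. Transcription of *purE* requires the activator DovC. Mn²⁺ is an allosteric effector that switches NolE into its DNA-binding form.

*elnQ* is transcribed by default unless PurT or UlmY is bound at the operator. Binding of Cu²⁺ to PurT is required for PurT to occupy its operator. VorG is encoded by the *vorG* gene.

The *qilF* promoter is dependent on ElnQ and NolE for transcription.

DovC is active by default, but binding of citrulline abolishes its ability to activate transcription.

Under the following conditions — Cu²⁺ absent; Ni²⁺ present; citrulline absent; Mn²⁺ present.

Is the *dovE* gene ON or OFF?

Cu²⁺ is absent, so PurT is inactive.
Ni²⁺ is present, so UlmY is inactive.
With no repressor bound, *elnQ* is transcribed.
So ElnQ is produced and active.
Mn²⁺ is present, so NolE is active.
No repressor is bound and ElnQ and NolE are active, so *qilF* is transcribed.
So QilF is produced and active.
No repressor is bound and QilF is active, so *vorG* is transcribed.
So VorG is produced and active.
With repressor VorG bound, *dovE* is not transcribed.

OFF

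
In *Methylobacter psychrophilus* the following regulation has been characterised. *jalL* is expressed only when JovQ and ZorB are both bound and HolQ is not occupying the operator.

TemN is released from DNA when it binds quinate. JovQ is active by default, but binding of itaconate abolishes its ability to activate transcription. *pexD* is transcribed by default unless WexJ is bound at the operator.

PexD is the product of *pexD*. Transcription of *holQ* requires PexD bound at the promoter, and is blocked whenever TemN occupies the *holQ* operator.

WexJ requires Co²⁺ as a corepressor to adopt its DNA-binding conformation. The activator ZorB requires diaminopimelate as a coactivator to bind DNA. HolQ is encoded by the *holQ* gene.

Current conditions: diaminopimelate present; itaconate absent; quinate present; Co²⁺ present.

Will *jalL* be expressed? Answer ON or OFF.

ON

Itaconate is absent, so JovQ is active.
Co²⁺ is present, so WexJ is active.
With repressor WexJ bound, *pexD* is not transcribed.
So PexD is not produced.
Quinate is present, so TemN is inactive.
Required activator PexD is absent, so *holQ* is not transcribed.
So HolQ is not produced.
Diaminopimelate is present, so ZorB is active.
No repressor is bound and JovQ and ZorB are active, so *jalL* is transcribed.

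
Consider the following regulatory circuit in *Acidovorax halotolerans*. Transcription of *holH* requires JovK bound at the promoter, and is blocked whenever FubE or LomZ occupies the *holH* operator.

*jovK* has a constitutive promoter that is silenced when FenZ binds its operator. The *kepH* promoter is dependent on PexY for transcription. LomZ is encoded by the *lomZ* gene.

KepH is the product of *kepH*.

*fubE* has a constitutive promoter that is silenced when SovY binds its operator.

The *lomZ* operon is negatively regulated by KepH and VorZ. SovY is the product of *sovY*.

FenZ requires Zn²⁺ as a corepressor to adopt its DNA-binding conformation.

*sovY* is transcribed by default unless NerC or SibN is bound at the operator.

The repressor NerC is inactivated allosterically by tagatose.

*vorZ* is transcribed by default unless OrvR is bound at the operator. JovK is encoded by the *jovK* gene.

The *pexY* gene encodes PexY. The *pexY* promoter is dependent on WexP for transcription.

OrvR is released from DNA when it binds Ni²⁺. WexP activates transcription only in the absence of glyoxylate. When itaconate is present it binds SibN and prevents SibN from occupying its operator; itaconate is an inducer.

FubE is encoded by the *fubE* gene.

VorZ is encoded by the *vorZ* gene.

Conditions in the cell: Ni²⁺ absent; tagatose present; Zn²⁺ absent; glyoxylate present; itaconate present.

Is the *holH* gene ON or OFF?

OFF

Tagatose is present, so NerC is inactive.
Itaconate is present, so SibN is inactive.
With no repressor bound, *sovY* is transcribed.
So SovY is produced and active.
With repressor SovY bound, *fubE* is not transcribed.
So FubE is not produced.
Zn²⁺ is absent, so FenZ is inactive.
With no repressor bound, *jovK* is transcribed.
So JovK is produced and active.
Glyoxylate is present, so WexP is inactive.
Required activator WexP is absent, so *pexY* is not transcribed.
So PexY is not produced.
Required activator PexY is absent, so *kepH* is not transcribed.
So KepH is not produced.
Ni²⁺ is absent, so OrvR is active.
With repressor OrvR bound, *vorZ* is not transcribed.
So VorZ is not produced.
With no repressor bound, *lomZ* is transcribed.
So LomZ is produced and active.
With repressor LomZ bound, *holH* is not transcribed.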